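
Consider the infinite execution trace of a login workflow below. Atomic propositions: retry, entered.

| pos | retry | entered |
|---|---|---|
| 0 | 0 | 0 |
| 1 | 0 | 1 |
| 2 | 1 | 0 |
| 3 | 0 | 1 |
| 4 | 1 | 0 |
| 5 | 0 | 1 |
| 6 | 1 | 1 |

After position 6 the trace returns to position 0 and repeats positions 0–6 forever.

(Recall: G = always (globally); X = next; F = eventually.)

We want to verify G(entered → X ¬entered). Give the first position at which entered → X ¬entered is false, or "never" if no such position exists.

Check entered → X ¬entered at each position in order: 0 ✓, 1 ✓, 2 ✓, 3 ✓, 4 ✓.
At position 5 the labels are {entered} and the next position 6 has {entered, retry}, so entered → X ¬entered is false there. This is the first violation.

5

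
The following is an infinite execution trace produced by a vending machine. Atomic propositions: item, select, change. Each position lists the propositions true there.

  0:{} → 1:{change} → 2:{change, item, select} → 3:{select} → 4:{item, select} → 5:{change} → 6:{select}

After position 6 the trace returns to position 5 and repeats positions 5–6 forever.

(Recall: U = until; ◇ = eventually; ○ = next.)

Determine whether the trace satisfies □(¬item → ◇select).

¬item → ◇select holds at every position 0..6, and those are all positions ever visited, so □(¬item → ◇select) holds.
Positions where ¬item holds: 0, 1, 3, 5, 6.
Check ◇select at each: 0→ok, 1→ok, 3→ok, 5→ok, 6→ok.

Yes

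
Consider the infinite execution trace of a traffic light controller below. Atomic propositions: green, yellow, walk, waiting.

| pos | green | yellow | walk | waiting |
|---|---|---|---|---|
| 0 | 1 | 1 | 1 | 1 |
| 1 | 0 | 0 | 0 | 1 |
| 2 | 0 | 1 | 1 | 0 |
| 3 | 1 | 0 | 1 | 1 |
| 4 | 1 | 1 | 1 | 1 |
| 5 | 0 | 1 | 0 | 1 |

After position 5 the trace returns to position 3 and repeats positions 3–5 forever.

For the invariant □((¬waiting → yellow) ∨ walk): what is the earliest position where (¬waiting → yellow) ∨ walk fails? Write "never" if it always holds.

never

(¬waiting → yellow) ∨ walk holds at every position 0..5, and those are all the positions the trace ever visits, so the invariant □((¬waiting → yellow) ∨ walk) is never violated.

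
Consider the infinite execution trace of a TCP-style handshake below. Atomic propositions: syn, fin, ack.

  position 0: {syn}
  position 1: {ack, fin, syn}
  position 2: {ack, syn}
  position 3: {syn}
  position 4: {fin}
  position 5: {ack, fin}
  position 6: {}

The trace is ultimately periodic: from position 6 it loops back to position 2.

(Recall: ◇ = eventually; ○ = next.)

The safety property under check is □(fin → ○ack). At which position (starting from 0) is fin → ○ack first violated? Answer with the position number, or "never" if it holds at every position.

Check fin → ○ack at each position in order: 0 ✓, 1 ✓, 2 ✓, 3 ✓, 4 ✓.
At position 5 the labels are {ack, fin} and the next position 6 has {}, so fin → ○ack is false there. This is the first violation.

5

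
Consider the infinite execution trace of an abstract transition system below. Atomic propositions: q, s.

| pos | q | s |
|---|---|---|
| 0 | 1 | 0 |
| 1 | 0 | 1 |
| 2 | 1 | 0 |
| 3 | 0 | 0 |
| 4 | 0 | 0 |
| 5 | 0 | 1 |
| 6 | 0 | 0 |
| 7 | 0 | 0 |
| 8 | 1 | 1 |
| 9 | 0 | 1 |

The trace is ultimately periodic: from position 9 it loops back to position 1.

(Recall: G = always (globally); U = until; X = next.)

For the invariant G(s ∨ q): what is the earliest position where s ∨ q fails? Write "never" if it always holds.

Check s ∨ q at each position in order: 0 ✓, 1 ✓, 2 ✓.
At position 3 the labels are {}, so s ∨ q is false there. This is the first violation.

3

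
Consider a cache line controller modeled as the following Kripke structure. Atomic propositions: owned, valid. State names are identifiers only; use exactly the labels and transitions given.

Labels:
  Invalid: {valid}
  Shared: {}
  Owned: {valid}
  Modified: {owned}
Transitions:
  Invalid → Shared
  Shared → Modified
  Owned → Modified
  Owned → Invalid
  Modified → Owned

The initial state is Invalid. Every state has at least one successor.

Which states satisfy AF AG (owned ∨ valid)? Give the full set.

States satisfying AG (owned ∨ valid): ∅.
States satisfying AF AG (owned ∨ valid): ∅.

none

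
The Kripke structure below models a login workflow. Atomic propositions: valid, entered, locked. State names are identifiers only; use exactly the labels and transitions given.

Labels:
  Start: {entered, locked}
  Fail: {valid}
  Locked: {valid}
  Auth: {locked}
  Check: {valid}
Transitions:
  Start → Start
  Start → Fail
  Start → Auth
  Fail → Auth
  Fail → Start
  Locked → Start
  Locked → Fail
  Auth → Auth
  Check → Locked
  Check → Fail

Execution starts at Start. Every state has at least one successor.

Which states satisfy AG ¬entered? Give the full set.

States satisfying ¬entered: {Fail, Locked, Auth, Check}.
States satisfying AG ¬entered: {Auth}.

{Auth}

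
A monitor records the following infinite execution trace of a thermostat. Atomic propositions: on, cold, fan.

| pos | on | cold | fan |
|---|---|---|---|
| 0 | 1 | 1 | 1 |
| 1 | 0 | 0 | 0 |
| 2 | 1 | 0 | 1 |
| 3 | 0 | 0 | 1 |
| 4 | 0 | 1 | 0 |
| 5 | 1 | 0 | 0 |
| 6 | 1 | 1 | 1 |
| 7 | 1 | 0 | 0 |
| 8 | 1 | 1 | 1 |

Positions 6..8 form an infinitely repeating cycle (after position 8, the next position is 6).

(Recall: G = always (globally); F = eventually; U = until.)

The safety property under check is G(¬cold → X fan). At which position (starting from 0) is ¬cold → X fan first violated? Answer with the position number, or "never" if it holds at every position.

Check ¬cold → X fan at each position in order: 0 ✓, 1 ✓, 2 ✓.
At position 3 the labels are {fan} and the next position 4 has {cold}, so ¬cold → X fan is false there. This is the first violation.

3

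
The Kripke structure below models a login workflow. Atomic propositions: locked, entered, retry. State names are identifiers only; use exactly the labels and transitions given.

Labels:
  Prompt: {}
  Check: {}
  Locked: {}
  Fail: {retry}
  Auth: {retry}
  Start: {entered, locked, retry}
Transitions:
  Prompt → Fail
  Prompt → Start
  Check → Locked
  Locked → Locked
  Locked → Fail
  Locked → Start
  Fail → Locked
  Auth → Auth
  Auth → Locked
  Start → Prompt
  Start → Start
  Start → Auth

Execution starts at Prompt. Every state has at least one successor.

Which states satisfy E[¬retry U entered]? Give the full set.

States satisfying ¬retry: {Prompt, Check, Locked}.
States satisfying entered: {Start}.
States satisfying E[¬retry U entered]: {Prompt, Check, Locked, Start}.

{Prompt, Check, Locked, Start}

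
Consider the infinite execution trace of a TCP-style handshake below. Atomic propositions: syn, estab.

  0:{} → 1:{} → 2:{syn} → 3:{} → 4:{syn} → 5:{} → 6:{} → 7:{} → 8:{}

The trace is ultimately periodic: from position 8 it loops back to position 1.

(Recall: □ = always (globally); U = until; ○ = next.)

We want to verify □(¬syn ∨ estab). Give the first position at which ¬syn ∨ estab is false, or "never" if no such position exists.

Check ¬syn ∨ estab at each position in order: 0 ✓, 1 ✓.
At position 2 the labels are {syn}, so ¬syn ∨ estab is false there. This is the first violation.

2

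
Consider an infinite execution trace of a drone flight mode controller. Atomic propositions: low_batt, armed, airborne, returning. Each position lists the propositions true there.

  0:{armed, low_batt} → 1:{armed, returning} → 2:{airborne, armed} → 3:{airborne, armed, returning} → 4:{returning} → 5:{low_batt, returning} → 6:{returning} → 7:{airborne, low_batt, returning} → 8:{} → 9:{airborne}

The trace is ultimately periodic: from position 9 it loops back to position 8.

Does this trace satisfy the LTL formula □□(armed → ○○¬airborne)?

□(armed → ○○¬airborne) must hold at every position from 0 onward. It fails at position 0, so □□(armed → ○○¬airborne) is false.

Does not hold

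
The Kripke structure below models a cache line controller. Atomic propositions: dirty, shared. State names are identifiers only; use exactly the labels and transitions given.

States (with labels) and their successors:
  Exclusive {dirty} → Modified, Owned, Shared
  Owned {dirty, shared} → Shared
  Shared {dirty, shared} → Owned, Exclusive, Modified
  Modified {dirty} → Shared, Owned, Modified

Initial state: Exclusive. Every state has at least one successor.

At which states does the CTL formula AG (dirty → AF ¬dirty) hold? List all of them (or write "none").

none

States satisfying dirty → AF ¬dirty: ∅.
States satisfying AG (dirty → AF ¬dirty): ∅.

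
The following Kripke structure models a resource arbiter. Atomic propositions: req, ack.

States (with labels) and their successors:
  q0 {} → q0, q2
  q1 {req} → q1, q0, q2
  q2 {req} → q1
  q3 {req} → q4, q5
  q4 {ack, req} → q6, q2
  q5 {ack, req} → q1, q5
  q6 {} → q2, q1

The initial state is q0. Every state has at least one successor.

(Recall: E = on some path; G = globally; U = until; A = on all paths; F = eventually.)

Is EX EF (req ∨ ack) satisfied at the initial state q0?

Holds

States satisfying EF (req ∨ ack): {q0, q1, q2, q3, q4, q5, q6}.
States satisfying EX EF (req ∨ ack): {q0, q1, q2, q3, q4, q5, q6}.
q0 ∈ Sat(EX EF (req ∨ ack)).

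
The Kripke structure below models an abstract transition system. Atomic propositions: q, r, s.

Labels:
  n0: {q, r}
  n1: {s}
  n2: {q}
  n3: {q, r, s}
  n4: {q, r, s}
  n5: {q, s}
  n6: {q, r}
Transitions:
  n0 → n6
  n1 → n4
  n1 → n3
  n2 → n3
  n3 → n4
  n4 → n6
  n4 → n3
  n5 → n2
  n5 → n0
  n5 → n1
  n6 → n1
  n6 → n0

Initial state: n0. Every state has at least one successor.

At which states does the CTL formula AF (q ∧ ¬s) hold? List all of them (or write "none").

{n0, n2, n6}

States satisfying q ∧ ¬s: {n0, n2, n6}.
States satisfying AF (q ∧ ¬s): {n0, n2, n6}.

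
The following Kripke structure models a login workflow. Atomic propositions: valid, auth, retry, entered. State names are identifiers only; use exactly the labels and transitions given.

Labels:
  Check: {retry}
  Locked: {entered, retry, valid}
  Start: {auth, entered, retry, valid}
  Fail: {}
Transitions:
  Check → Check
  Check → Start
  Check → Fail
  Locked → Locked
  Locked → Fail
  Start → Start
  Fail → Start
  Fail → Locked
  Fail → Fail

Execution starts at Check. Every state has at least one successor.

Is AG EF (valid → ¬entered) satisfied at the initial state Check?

No

States satisfying EF (valid → ¬entered): {Check, Locked, Fail}.
States satisfying AG EF (valid → ¬entered): ∅.
Start is reachable from Check and violates EF (valid → ¬entered), so AG fails at Check.
Check ∉ Sat(AG EF (valid → ¬entered)).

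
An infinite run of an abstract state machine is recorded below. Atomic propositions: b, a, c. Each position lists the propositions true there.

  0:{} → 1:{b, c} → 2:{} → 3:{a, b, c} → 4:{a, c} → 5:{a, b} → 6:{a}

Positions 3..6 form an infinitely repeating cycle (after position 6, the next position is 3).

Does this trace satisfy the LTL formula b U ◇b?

Holds

Walking from position 0: ◇b first holds at position 0, and b holds at every earlier position along the way, so b U ◇b holds.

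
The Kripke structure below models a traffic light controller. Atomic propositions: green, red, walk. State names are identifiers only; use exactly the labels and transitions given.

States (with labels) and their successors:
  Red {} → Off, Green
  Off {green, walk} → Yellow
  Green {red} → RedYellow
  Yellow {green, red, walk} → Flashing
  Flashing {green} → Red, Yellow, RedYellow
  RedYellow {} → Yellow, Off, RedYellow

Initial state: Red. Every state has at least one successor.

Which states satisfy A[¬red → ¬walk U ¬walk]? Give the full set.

{Red, Green, Yellow, Flashing, RedYellow}

States satisfying ¬red → ¬walk: {Red, Green, Yellow, Flashing, RedYellow}.
States satisfying ¬walk: {Red, Green, Flashing, RedYellow}.
States satisfying A[¬red → ¬walk U ¬walk]: {Red, Green, Yellow, Flashing, RedYellow}.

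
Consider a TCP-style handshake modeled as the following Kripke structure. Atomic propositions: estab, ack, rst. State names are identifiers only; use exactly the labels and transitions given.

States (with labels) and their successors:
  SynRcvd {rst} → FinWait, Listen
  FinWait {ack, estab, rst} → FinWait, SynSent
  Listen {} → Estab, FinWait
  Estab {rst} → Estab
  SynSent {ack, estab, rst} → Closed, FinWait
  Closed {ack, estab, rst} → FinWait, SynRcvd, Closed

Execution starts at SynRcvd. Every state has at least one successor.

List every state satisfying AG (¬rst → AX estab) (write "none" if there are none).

{Estab}

States satisfying ¬rst → AX estab: {SynRcvd, FinWait, Estab, SynSent, Closed}.
States satisfying AG (¬rst → AX estab): {Estab}.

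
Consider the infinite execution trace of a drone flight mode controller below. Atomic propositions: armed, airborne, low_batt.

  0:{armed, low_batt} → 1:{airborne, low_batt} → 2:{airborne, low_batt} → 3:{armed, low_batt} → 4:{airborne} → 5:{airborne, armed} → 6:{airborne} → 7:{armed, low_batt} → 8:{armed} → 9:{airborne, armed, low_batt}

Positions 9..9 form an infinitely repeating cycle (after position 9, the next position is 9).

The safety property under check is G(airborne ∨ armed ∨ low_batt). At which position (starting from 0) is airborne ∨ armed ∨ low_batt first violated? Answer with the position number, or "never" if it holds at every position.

airborne ∨ armed ∨ low_batt holds at every position 0..9, and those are all the positions the trace ever visits, so the invariant G(airborne ∨ armed ∨ low_batt) is never violated.

never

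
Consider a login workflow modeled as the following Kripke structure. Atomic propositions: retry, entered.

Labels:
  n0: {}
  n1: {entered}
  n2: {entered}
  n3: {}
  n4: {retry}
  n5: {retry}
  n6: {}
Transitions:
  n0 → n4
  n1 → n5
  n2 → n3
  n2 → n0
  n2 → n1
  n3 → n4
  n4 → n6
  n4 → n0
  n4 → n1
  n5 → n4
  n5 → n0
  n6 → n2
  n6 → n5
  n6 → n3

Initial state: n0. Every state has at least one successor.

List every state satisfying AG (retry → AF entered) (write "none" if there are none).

States satisfying retry → AF entered: {n0, n1, n2, n3, n6}.
States satisfying AG (retry → AF entered): ∅.

none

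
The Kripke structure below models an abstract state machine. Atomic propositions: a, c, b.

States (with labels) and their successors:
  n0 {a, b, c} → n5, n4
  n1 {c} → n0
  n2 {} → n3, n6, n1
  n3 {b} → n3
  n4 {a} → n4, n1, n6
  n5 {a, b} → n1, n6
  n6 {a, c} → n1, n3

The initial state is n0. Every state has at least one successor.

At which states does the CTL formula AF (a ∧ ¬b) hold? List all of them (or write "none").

{n4, n6}

States satisfying a ∧ ¬b: {n4, n6}.
States satisfying AF (a ∧ ¬b): {n4, n6}.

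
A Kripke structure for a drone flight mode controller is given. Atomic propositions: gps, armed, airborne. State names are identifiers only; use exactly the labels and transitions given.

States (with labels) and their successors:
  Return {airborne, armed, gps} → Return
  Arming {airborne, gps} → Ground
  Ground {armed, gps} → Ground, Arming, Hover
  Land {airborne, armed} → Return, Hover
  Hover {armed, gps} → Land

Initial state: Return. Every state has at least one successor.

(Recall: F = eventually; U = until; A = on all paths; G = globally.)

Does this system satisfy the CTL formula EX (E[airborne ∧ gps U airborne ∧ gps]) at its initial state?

States satisfying E[airborne ∧ gps U airborne ∧ gps]: {Return, Arming}.
States satisfying EX (E[airborne ∧ gps U airborne ∧ gps]): {Return, Ground, Land}.
Return ∈ Sat(EX (E[airborne ∧ gps U airborne ∧ gps])).

Yes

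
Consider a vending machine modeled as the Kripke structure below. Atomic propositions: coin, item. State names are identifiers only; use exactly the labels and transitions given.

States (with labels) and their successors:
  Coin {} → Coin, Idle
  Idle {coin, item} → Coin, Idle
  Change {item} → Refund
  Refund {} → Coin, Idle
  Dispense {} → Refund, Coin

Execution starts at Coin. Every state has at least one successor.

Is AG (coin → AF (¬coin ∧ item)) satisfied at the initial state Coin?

States satisfying coin → AF (¬coin ∧ item): {Coin, Change, Refund, Dispense}.
States satisfying AG (coin → AF (¬coin ∧ item)): ∅.
Idle is reachable from Coin and violates coin → AF (¬coin ∧ item), so AG fails at Coin.
Coin ∉ Sat(AG (coin → AF (¬coin ∧ item))).

Violated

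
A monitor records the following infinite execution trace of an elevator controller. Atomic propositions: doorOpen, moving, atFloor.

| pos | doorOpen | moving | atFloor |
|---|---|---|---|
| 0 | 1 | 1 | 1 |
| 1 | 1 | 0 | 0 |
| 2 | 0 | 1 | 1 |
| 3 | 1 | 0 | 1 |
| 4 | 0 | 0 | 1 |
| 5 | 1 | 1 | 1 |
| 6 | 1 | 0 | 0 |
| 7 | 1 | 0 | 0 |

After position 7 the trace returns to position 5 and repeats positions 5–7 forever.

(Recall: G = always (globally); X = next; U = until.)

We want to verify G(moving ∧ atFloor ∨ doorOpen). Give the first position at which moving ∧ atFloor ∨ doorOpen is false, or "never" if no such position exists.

Check moving ∧ atFloor ∨ doorOpen at each position in order: 0 ✓, 1 ✓, 2 ✓, 3 ✓.
At position 4 the labels are {atFloor}, so moving ∧ atFloor ∨ doorOpen is false there. This is the first violation.

4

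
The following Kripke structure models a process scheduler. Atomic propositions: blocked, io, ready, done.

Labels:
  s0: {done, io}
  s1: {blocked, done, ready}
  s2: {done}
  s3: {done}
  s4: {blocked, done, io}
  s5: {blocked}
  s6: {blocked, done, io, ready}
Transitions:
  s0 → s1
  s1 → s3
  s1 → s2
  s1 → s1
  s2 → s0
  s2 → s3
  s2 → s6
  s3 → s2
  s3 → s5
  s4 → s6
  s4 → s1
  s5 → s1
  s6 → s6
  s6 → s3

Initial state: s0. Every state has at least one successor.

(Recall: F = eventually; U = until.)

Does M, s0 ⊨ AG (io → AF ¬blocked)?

No

States satisfying io → AF ¬blocked: {s0, s1, s2, s3, s5}.
States satisfying AG (io → AF ¬blocked): ∅.
s6 is reachable from s0 and violates io → AF ¬blocked, so AG fails at s0.
s0 ∉ Sat(AG (io → AF ¬blocked)).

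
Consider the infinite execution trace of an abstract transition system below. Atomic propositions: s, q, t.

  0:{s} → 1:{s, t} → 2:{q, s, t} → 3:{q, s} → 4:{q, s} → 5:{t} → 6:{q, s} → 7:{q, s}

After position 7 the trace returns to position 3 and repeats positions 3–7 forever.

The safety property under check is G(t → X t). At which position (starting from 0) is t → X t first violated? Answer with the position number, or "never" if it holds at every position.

2

Check t → X t at each position in order: 0 ✓, 1 ✓.
At position 2 the labels are {q, s, t} and the next position 3 has {q, s}, so t → X t is false there. This is the first violation.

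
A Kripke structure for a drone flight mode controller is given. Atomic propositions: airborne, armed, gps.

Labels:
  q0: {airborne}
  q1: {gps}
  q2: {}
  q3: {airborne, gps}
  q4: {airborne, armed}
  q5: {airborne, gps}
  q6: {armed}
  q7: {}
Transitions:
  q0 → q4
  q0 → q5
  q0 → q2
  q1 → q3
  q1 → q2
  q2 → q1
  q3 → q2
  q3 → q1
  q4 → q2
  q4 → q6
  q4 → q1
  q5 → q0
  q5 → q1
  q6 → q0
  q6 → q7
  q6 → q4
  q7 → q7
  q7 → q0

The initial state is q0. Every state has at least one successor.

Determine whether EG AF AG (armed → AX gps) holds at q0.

States satisfying AF AG (armed → AX gps): {q1, q2, q3}.
States satisfying EG AF AG (armed → AX gps): {q1, q2, q3}.
No suitable path/successor from q0 witnesses the formula.
q0 ∉ Sat(EG AF AG (armed → AX gps)).

Does not hold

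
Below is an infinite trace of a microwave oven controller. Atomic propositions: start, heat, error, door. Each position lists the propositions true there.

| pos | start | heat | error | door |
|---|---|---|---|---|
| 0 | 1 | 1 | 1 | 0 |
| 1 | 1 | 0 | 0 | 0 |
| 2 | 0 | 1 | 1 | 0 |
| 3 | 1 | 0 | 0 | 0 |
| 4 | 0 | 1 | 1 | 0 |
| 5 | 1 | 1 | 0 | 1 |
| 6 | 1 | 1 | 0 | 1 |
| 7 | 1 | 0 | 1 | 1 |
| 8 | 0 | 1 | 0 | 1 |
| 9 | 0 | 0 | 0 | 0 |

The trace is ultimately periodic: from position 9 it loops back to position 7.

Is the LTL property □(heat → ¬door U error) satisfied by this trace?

heat → ¬door U error must hold at every position from 0 onward. It fails at position 5, so □(heat → ¬door U error) is false.
Positions where heat holds: 0, 2, 4, 5, 6, 8.
Check ¬door U error at each: 0→ok, 2→ok, 4→ok, 5→fails, 6→fails, 8→fails.

No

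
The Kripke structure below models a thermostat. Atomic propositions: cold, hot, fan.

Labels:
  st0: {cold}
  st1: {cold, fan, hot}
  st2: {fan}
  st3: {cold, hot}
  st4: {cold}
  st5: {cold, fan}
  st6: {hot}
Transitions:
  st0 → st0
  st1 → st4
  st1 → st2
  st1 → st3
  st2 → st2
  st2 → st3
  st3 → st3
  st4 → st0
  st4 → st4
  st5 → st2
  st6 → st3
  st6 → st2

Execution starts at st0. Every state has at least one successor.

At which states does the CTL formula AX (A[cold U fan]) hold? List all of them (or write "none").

{st5}

States satisfying A[cold U fan]: {st1, st2, st5}.
States satisfying AX (A[cold U fan]): {st5}.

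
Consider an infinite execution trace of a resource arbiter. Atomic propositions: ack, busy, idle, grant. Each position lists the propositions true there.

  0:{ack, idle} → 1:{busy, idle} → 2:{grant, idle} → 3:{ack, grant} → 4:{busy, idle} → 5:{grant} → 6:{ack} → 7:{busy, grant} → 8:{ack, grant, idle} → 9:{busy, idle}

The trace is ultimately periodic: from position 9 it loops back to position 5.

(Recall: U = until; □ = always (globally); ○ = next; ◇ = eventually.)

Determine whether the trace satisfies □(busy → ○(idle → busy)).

busy → ○(idle → busy) must hold at every position from 0 onward. It fails at position 1, so □(busy → ○(idle → busy)) is false.
Positions where busy holds: 1, 4, 7, 9.
Check ○(idle → busy) at each: 1→fails, 4→ok, 7→fails, 9→ok.

Does not hold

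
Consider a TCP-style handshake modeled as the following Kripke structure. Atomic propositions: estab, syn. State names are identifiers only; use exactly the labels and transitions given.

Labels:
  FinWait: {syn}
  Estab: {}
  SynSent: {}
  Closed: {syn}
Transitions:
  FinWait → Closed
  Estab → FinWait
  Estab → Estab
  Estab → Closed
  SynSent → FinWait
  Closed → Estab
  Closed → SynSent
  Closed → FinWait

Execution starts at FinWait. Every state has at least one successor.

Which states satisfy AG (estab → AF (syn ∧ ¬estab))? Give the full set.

{FinWait, Estab, SynSent, Closed}

States satisfying estab → AF (syn ∧ ¬estab): {FinWait, Estab, SynSent, Closed}.
States satisfying AG (estab → AF (syn ∧ ¬estab)): {FinWait, Estab, SynSent, Closed}.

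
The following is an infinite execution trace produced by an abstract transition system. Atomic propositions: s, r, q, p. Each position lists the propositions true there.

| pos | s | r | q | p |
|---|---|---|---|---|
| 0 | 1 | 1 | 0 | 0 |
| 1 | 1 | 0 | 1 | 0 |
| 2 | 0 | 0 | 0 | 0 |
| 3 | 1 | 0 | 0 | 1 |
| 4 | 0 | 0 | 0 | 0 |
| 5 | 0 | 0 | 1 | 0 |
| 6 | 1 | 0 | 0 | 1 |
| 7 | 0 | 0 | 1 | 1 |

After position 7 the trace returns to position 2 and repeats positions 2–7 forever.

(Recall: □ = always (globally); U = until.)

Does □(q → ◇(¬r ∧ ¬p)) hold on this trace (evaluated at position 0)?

Satisfied

q → ◇(¬r ∧ ¬p) holds at every position 0..7, and those are all positions ever visited, so □(q → ◇(¬r ∧ ¬p)) holds.
Positions where q holds: 1, 5, 7.
Check ◇(¬r ∧ ¬p) at each: 1→ok, 5→ok, 7→ok.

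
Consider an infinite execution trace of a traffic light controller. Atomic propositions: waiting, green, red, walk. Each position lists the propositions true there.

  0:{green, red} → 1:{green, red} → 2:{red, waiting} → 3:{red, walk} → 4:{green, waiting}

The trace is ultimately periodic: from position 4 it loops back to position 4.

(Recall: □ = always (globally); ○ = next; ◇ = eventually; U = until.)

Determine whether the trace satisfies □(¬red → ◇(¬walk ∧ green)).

Holds

¬red → ◇(¬walk ∧ green) holds at every position 0..4, and those are all positions ever visited, so □(¬red → ◇(¬walk ∧ green)) holds.
Positions where ¬red holds: 4.
Check ◇(¬walk ∧ green) at each: 4→ok.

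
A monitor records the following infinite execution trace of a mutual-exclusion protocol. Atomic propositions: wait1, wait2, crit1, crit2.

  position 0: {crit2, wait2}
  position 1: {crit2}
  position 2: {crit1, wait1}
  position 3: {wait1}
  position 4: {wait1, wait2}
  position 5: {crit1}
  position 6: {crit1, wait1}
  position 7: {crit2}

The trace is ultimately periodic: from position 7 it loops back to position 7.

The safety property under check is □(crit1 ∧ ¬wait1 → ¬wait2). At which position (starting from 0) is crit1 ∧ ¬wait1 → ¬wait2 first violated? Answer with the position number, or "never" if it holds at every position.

never

crit1 ∧ ¬wait1 → ¬wait2 holds at every position 0..7, and those are all the positions the trace ever visits, so the invariant □(crit1 ∧ ¬wait1 → ¬wait2) is never violated.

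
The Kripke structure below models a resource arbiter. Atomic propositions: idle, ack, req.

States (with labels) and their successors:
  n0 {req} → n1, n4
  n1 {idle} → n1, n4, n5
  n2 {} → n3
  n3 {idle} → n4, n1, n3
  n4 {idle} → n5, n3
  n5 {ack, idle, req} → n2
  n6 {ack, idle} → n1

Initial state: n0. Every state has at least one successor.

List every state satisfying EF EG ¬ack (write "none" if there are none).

States satisfying EG ¬ack: {n0, n1, n2, n3, n4}.
States satisfying EF EG ¬ack: {n0, n1, n2, n3, n4, n5, n6}.

{n0, n1, n2, n3, n4, n5, n6}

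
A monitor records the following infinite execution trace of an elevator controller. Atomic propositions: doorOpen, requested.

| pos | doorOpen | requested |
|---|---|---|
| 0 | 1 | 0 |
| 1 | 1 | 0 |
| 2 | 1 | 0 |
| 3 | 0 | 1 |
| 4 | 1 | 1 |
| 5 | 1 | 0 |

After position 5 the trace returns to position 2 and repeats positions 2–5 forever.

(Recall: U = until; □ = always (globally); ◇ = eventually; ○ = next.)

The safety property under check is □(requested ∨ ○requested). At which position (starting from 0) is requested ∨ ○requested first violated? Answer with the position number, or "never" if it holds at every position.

0

At position 0 the labels are {doorOpen} and the next position 1 has {doorOpen}, so requested ∨ ○requested is false there. This is the first violation.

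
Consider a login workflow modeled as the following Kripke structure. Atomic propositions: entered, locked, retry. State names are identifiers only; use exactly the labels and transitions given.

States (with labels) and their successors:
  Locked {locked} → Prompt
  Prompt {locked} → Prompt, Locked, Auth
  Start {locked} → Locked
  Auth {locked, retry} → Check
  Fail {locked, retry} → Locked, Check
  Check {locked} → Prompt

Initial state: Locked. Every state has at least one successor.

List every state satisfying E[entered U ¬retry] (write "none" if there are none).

States satisfying entered: ∅.
States satisfying ¬retry: {Locked, Prompt, Start, Check}.
States satisfying E[entered U ¬retry]: {Locked, Prompt, Start, Check}.

{Locked, Prompt, Start, Check}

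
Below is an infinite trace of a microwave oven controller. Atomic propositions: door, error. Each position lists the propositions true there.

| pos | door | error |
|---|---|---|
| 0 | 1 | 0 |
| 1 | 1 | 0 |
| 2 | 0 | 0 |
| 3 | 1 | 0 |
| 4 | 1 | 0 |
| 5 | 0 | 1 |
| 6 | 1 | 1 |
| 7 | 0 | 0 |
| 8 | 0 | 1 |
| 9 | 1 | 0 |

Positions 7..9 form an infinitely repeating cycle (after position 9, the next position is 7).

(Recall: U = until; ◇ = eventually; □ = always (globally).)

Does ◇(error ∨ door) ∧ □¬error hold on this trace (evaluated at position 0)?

error ∨ door holds at position 0, which is reachable from 0, so ◇(error ∨ door) holds.
¬error must hold at every position from 0 onward. It fails at position 5, so □¬error is false.
At position 0: ◇(error ∨ door) is true; □¬error is false; so ◇(error ∨ door) ∧ □¬error is false.

Does not hold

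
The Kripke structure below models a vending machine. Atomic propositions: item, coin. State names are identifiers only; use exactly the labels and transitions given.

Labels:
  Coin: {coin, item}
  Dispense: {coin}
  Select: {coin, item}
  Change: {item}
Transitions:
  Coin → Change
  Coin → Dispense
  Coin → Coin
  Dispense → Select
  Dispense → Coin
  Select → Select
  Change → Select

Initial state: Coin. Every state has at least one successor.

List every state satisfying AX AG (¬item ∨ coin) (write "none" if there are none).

{Select, Change}

States satisfying AG (¬item ∨ coin): {Select}.
States satisfying AX AG (¬item ∨ coin): {Select, Change}.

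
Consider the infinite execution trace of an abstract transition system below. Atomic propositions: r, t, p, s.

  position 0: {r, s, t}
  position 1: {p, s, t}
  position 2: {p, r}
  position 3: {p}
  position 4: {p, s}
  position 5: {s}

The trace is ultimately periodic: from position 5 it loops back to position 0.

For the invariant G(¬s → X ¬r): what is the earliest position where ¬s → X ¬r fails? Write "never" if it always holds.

¬s → X ¬r holds at every position 0..5, and those are all the positions the trace ever visits, so the invariant G(¬s → X ¬r) is never violated.

never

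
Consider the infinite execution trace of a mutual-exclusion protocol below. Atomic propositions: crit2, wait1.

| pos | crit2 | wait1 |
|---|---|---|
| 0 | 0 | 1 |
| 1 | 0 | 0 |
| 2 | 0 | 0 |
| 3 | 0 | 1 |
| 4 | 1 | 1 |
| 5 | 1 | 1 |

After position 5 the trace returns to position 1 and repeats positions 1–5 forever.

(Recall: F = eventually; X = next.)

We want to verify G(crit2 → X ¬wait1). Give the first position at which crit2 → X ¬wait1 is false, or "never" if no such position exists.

4

Check crit2 → X ¬wait1 at each position in order: 0 ✓, 1 ✓, 2 ✓, 3 ✓.
At position 4 the labels are {crit2, wait1} and the next position 5 has {crit2, wait1}, so crit2 → X ¬wait1 is false there. This is the first violation.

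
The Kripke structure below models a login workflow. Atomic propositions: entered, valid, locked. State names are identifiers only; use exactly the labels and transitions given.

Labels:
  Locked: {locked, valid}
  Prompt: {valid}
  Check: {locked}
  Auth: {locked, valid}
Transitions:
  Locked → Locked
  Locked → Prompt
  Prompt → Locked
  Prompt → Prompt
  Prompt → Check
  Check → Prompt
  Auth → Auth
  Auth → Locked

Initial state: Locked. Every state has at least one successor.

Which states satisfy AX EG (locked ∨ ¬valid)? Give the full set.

States satisfying EG (locked ∨ ¬valid): {Locked, Auth}.
States satisfying AX EG (locked ∨ ¬valid): {Auth}.

{Auth}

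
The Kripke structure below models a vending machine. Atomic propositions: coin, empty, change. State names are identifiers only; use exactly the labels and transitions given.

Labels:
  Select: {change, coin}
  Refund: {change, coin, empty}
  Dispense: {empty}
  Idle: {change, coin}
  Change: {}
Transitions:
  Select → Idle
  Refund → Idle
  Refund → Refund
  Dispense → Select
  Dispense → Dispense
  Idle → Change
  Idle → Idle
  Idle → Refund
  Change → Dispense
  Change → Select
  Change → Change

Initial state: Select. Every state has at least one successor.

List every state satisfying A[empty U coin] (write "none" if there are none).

{Select, Refund, Idle}

States satisfying empty: {Refund, Dispense}.
States satisfying coin: {Select, Refund, Idle}.
States satisfying A[empty U coin]: {Select, Refund, Idle}.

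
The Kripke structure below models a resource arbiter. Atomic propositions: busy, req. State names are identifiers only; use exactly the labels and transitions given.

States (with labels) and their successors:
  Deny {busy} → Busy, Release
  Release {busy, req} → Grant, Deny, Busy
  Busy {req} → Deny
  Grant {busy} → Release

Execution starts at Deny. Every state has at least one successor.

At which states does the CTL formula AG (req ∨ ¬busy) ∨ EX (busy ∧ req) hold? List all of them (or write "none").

{Deny, Grant}

States satisfying req ∨ ¬busy: {Release, Busy}.
States satisfying AG (req ∨ ¬busy): ∅.
States satisfying busy ∧ req: {Release}.
States satisfying EX (busy ∧ req): {Deny, Grant}.
States satisfying AG (req ∨ ¬busy) ∨ EX (busy ∧ req): {Deny, Grant}.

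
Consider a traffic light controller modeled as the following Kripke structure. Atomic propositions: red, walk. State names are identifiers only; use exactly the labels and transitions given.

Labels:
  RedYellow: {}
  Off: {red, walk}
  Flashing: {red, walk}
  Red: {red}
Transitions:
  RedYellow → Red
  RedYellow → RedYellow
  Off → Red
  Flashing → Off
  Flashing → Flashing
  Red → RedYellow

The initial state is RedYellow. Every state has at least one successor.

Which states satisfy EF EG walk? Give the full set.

States satisfying EG walk: {Flashing}.
States satisfying EF EG walk: {Flashing}.

{Flashing}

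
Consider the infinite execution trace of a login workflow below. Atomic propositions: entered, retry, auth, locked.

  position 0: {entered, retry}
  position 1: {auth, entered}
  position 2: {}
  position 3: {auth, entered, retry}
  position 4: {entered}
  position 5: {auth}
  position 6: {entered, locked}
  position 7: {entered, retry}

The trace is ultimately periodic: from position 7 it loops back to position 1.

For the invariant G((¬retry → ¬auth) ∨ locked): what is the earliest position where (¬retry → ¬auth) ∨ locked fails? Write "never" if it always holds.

1

Check (¬retry → ¬auth) ∨ locked at each position in order: 0 ✓.
At position 1 the labels are {auth, entered}, so (¬retry → ¬auth) ∨ locked is false there. This is the first violation.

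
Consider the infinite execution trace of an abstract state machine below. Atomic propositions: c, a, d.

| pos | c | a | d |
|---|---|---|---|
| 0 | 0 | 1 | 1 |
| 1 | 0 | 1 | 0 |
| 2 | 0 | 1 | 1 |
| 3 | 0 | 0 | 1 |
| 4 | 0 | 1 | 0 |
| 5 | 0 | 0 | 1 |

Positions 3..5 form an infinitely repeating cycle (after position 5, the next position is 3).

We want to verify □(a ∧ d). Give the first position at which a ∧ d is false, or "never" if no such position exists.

Check a ∧ d at each position in order: 0 ✓.
At position 1 the labels are {a}, so a ∧ d is false there. This is the first violation.

1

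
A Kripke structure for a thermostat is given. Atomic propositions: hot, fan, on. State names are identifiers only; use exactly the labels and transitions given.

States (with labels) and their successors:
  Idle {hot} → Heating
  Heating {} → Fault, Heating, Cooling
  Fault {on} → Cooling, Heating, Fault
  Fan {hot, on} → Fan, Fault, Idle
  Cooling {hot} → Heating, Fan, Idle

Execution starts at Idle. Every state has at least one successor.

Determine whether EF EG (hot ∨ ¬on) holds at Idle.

Yes

States satisfying EG (hot ∨ ¬on): {Idle, Heating, Fan, Cooling}.
States satisfying EF EG (hot ∨ ¬on): {Idle, Heating, Fault, Fan, Cooling}.
Some path from Idle reaches a state where EG (hot ∨ ¬on) holds.
Idle ∈ Sat(EF EG (hot ∨ ¬on)).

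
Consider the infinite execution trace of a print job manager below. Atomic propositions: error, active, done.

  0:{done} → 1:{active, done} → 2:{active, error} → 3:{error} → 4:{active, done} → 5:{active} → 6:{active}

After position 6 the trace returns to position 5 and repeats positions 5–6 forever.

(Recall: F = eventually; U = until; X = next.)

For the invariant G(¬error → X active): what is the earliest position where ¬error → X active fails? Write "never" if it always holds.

¬error → X active holds at every position 0..6, and those are all the positions the trace ever visits, so the invariant G(¬error → X active) is never violated.

never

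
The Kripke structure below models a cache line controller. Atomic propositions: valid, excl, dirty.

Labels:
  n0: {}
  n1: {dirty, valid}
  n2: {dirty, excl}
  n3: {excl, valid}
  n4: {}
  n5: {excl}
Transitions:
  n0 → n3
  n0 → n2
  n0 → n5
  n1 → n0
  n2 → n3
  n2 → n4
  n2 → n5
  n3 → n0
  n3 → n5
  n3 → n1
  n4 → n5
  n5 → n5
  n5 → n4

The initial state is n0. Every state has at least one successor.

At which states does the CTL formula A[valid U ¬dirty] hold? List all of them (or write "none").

{n0, n1, n3, n4, n5}

States satisfying valid: {n1, n3}.
States satisfying ¬dirty: {n0, n3, n4, n5}.
States satisfying A[valid U ¬dirty]: {n0, n1, n3, n4, n5}.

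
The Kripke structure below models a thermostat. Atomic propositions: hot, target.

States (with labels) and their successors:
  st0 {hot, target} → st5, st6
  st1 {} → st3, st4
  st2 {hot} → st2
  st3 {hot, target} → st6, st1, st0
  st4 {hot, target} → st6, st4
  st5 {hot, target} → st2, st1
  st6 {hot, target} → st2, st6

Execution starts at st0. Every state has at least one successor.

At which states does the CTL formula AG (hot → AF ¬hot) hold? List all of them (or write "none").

none

States satisfying hot → AF ¬hot: {st1}.
States satisfying AG (hot → AF ¬hot): ∅.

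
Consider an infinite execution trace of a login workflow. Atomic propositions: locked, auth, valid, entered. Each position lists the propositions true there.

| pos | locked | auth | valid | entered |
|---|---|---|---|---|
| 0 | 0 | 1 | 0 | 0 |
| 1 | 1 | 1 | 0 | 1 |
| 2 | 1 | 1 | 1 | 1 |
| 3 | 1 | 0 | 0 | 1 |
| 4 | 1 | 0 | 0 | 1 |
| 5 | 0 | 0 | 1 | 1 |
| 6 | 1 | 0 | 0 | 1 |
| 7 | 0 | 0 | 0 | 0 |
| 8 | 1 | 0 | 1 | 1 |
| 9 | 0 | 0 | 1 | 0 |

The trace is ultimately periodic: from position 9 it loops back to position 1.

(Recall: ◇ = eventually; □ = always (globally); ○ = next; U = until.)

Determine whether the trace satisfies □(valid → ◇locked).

valid → ◇locked holds at every position 0..9, and those are all positions ever visited, so □(valid → ◇locked) holds.
Positions where valid holds: 2, 5, 8, 9.
Check ◇locked at each: 2→ok, 5→ok, 8→ok, 9→ok.

Yes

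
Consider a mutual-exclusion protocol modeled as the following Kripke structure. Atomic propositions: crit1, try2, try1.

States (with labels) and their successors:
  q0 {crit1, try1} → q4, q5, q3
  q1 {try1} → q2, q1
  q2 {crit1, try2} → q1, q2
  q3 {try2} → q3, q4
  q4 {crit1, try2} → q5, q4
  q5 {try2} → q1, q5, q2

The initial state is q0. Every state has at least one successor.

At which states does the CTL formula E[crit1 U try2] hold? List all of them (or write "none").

States satisfying crit1: {q0, q2, q4}.
States satisfying try2: {q2, q3, q4, q5}.
States satisfying E[crit1 U try2]: {q0, q2, q3, q4, q5}.

{q0, q2, q3, q4, q5}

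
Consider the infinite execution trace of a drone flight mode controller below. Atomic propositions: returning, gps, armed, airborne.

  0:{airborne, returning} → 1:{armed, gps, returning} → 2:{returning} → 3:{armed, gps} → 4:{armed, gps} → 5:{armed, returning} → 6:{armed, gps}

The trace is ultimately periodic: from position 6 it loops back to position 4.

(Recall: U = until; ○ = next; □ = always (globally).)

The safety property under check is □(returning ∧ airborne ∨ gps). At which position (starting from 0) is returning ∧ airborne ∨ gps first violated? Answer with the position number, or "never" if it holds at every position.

2

Check returning ∧ airborne ∨ gps at each position in order: 0 ✓, 1 ✓.
At position 2 the labels are {returning}, so returning ∧ airborne ∨ gps is false there. This is the first violation.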